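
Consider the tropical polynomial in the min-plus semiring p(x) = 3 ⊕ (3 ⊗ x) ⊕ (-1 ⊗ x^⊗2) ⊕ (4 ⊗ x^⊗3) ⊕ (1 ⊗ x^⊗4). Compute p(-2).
p(-2) = -7

A tropical monomial a ⊗ x^⊗i evaluates to a + i · x. Evaluating each term at x = -2:
  Term 0 contributes 3 + 0 · -2 = 3
  Term 1 contributes 3 + 1 · -2 = 1
  Term 2 contributes -1 + 2 · -2 = -5
  Term 3 contributes 4 + 3 · -2 = -2
  Term 4 contributes 1 + 4 · -2 = -7
p(-2) = ⊕ of these = min[3, 1, -5, -2, -7] = -7.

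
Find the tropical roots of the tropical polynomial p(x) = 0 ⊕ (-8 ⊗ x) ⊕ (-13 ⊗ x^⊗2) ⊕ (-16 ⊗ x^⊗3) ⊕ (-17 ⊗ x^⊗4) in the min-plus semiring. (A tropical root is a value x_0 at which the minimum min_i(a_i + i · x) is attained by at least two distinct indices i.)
Roots: {1, 3, 5, 8}

Each tropical root is a break point of the lower envelope of the lines y = a_i + i · x (there are 5 lines, with slopes 0, 1, ..., 4). Only the lines that attain the minimum somewhere contribute to roots; other lines are dominated. Here the surviving (envelope) indices are i = 4, i = 3, i = 2, i = 1, i = 0.
Intersections between consecutive envelope lines give the roots: for adjacent envelope indices i < j the intersection is x = (a_i − a_j) / (j − i). Reading off the sorted break points: {1, 3, 5, 8}.
Verification: at each break x_0, at least two indices attain the minimum of min_i(a_i + i · x_0).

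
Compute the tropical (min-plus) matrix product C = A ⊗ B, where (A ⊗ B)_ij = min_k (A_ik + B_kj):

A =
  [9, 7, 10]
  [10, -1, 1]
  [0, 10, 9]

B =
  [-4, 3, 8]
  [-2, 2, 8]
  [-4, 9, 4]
A ⊗ B =
  [5, 9, 14]
  [-3, 1, 5]
  [-4, 3, 8]

Apply the min-plus product entry-by-entry:
  C[0][0] = min over k of (A[0][0] + B[0][0] = 9 + -4 = 5, A[0][1] + B[1][0] = 7 + -2 = 5, A[0][2] + B[2][0] = 10 + -4 = 6) = 5 (attained at k = 0)
  C[0][1] = min over k of (A[0][0] + B[0][1] = 9 + 3 = 12, A[0][1] + B[1][1] = 7 + 2 = 9, A[0][2] + B[2][1] = 10 + 9 = 19) = 9 (attained at k = 1)
  C[0][2] = min over k of (A[0][0] + B[0][2] = 9 + 8 = 17, A[0][1] + B[1][2] = 7 + 8 = 15, A[0][2] + B[2][2] = 10 + 4 = 14) = 14 (attained at k = 2)
  C[1][0] = min over k of (A[1][0] + B[0][0] = 10 + -4 = 6, A[1][1] + B[1][0] = -1 + -2 = -3, A[1][2] + B[2][0] = 1 + -4 = -3) = -3 (attained at k = 1)
  C[1][1] = min over k of (A[1][0] + B[0][1] = 10 + 3 = 13, A[1][1] + B[1][1] = -1 + 2 = 1, A[1][2] + B[2][1] = 1 + 9 = 10) = 1 (attained at k = 1)
  C[1][2] = min over k of (A[1][0] + B[0][2] = 10 + 8 = 18, A[1][1] + B[1][2] = -1 + 8 = 7, A[1][2] + B[2][2] = 1 + 4 = 5) = 5 (attained at k = 2)
  C[2][0] = min over k of (A[2][0] + B[0][0] = 0 + -4 = -4, A[2][1] + B[1][0] = 10 + -2 = 8, A[2][2] + B[2][0] = 9 + -4 = 5) = -4 (attained at k = 0)
  C[2][1] = min over k of (A[2][0] + B[0][1] = 0 + 3 = 3, A[2][1] + B[1][1] = 10 + 2 = 12, A[2][2] + B[2][1] = 9 + 9 = 18) = 3 (attained at k = 0)
  C[2][2] = min over k of (A[2][0] + B[0][2] = 0 + 8 = 8, A[2][1] + B[1][2] = 10 + 8 = 18, A[2][2] + B[2][2] = 9 + 4 = 13) = 8 (attained at k = 0)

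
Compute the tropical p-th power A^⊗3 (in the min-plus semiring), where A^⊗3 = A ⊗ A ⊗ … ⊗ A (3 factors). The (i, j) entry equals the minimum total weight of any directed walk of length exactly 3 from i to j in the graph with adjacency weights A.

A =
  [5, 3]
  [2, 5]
A^⊗3 =
  [10, 8]
  [7, 10]

Each entry (A^⊗3)_ij equals the minimum over all length-3 walks i = v_0 → v_1 → … → v_3 = j of Σ_t A[v_t][v_{t+1}]. For example, for (i, j) = (0, 1) we minimise over 4 possible intermediate vertex sequences; the minimum is 8, attained along the walk 0 → 1 → 0 → 1.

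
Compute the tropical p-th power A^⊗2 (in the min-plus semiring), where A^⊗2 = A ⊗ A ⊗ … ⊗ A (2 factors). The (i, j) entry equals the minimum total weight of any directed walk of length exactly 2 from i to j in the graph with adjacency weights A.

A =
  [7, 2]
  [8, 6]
A^⊗2 =
  [10, 8]
  [14, 10]

Each entry (A^⊗2)_ij equals the minimum over all length-2 walks i = v_0 → v_1 → … → v_2 = j of Σ_t A[v_t][v_{t+1}]. For example, for (i, j) = (0, 1) we minimise over 2 possible intermediate vertex sequences; the minimum is 8, attained along the walk 0 → 1 → 1.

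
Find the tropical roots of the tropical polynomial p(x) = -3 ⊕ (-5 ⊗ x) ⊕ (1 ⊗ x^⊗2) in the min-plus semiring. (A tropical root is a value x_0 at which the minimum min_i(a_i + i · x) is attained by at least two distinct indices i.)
Roots: {-6, 2}

Each tropical root is a break point of the lower envelope of the lines y = a_i + i · x (there are 3 lines, with slopes 0, 1, ..., 2). Only the lines that attain the minimum somewhere contribute to roots; other lines are dominated. Here the surviving (envelope) indices are i = 2, i = 1, i = 0.
Intersections between consecutive envelope lines give the roots: for adjacent envelope indices i < j the intersection is x = (a_i − a_j) / (j − i). Reading off the sorted break points: {-6, 2}.
Verification: at each break x_0, at least two indices attain the minimum of min_i(a_i + i · x_0).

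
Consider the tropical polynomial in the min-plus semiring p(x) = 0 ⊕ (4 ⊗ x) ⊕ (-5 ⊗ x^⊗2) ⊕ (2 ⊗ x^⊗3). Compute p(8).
p(8) = 0

A tropical monomial a ⊗ x^⊗i evaluates to a + i · x. Evaluating each term at x = 8:
  Term 0 contributes 0 + 0 · 8 = 0
  Term 1 contributes 4 + 1 · 8 = 12
  Term 2 contributes -5 + 2 · 8 = 11
  Term 3 contributes 2 + 3 · 8 = 26
p(8) = ⊕ of these = min[0, 12, 11, 26] = 0.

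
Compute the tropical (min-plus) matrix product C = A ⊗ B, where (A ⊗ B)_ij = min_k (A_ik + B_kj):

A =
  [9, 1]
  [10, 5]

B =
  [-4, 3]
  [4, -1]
A ⊗ B =
  [5, 0]
  [6, 4]

Apply the min-plus product entry-by-entry:
  C[0][0] = min over k of (A[0][0] + B[0][0] = 9 + -4 = 5, A[0][1] + B[1][0] = 1 + 4 = 5) = 5 (attained at k = 0)
  C[0][1] = min over k of (A[0][0] + B[0][1] = 9 + 3 = 12, A[0][1] + B[1][1] = 1 + -1 = 0) = 0 (attained at k = 1)
  C[1][0] = min over k of (A[1][0] + B[0][0] = 10 + -4 = 6, A[1][1] + B[1][0] = 5 + 4 = 9) = 6 (attained at k = 0)
  C[1][1] = min over k of (A[1][0] + B[0][1] = 10 + 3 = 13, A[1][1] + B[1][1] = 5 + -1 = 4) = 4 (attained at k = 1)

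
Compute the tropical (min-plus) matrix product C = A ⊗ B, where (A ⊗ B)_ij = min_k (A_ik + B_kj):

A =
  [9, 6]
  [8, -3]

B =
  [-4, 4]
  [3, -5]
A ⊗ B =
  [5, 1]
  [0, -8]

Apply the min-plus product entry-by-entry:
  C[0][0] = min over k of (A[0][0] + B[0][0] = 9 + -4 = 5, A[0][1] + B[1][0] = 6 + 3 = 9) = 5 (attained at k = 0)
  C[0][1] = min over k of (A[0][0] + B[0][1] = 9 + 4 = 13, A[0][1] + B[1][1] = 6 + -5 = 1) = 1 (attained at k = 1)
  C[1][0] = min over k of (A[1][0] + B[0][0] = 8 + -4 = 4, A[1][1] + B[1][0] = -3 + 3 = 0) = 0 (attained at k = 1)
  C[1][1] = min over k of (A[1][0] + B[0][1] = 8 + 4 = 12, A[1][1] + B[1][1] = -3 + -5 = -8) = -8 (attained at k = 1)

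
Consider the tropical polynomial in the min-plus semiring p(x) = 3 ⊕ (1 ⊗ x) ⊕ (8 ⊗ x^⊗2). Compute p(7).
p(7) = 3

A tropical monomial a ⊗ x^⊗i evaluates to a + i · x. Evaluating each term at x = 7:
  Term 0 contributes 3 + 0 · 7 = 3
  Term 1 contributes 1 + 1 · 7 = 8
  Term 2 contributes 8 + 2 · 7 = 22
p(7) = ⊕ of these = min[3, 8, 22] = 3.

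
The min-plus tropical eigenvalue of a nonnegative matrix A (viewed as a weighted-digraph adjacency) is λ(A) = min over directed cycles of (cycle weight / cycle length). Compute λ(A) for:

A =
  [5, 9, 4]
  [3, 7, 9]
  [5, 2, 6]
λ(A) = 3

Enumerate directed cycles and compute their means (weight / length). Sample:
  cycle 0 → 0: weight = 5, length = 1, mean = 5/1 ≈ 5.000
  cycle 1 → 1: weight = 7, length = 1, mean = 7/1 ≈ 7.000
  cycle 2 → 2: weight = 6, length = 1, mean = 6/1 ≈ 6.000
  cycle 0 → 1 → 0: weight = 12, length = 2, mean = 12/2 ≈ 6.000
  cycle 0 → 2 → 0: weight = 9, length = 2, mean = 9/2 ≈ 4.500
  cycle 1 → 0 → 1: weight = 12, length = 2, mean = 12/2 ≈ 6.000
Minimum mean = 3.000, attained e.g. along the cycle 0 → 2 → 1 → 0 with weight 9 and length 3. So λ(A) = 9/3 = 3.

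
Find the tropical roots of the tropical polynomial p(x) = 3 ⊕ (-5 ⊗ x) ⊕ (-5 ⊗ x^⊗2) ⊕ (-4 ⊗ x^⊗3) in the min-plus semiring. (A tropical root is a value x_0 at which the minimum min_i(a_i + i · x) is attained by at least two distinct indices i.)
Roots: {-1, 0, 8}

Each tropical root is a break point of the lower envelope of the lines y = a_i + i · x (there are 4 lines, with slopes 0, 1, ..., 3). Only the lines that attain the minimum somewhere contribute to roots; other lines are dominated. Here the surviving (envelope) indices are i = 3, i = 2, i = 1, i = 0.
Intersections between consecutive envelope lines give the roots: for adjacent envelope indices i < j the intersection is x = (a_i − a_j) / (j − i). Reading off the sorted break points: {-1, 0, 8}.
Verification: at each break x_0, at least two indices attain the minimum of min_i(a_i + i · x_0).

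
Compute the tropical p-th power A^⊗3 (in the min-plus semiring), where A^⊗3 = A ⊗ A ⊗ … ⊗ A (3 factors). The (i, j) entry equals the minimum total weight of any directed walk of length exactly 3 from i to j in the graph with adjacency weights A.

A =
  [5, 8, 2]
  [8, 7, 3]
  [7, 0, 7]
A^⊗3 =
  [10, 7, 5]
  [11, 10, 6]
  [10, 3, 10]

Each entry (A^⊗3)_ij equals the minimum over all length-3 walks i = v_0 → v_1 → … → v_3 = j of Σ_t A[v_t][v_{t+1}]. For example, for (i, j) = (0, 2) we minimise over 9 possible intermediate vertex sequences; the minimum is 5, attained along the walk 0 → 2 → 1 → 2.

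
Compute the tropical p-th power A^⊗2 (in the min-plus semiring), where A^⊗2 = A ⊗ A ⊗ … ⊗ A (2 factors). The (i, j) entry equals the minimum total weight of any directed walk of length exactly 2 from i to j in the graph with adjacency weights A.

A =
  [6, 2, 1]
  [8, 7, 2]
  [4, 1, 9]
A^⊗2 =
  [5, 2, 4]
  [6, 3, 9]
  [9, 6, 3]

Each entry (A^⊗2)_ij equals the minimum over all length-2 walks i = v_0 → v_1 → … → v_2 = j of Σ_t A[v_t][v_{t+1}]. For example, for (i, j) = (0, 2) we minimise over 3 possible intermediate vertex sequences; the minimum is 4, attained along the walk 0 → 1 → 2.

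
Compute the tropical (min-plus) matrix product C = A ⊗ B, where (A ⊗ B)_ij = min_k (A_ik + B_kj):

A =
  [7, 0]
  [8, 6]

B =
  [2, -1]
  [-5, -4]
A ⊗ B =
  [-5, -4]
  [1, 2]

Apply the min-plus product entry-by-entry:
  C[0][0] = min over k of (A[0][0] + B[0][0] = 7 + 2 = 9, A[0][1] + B[1][0] = 0 + -5 = -5) = -5 (attained at k = 1)
  C[0][1] = min over k of (A[0][0] + B[0][1] = 7 + -1 = 6, A[0][1] + B[1][1] = 0 + -4 = -4) = -4 (attained at k = 1)
  C[1][0] = min over k of (A[1][0] + B[0][0] = 8 + 2 = 10, A[1][1] + B[1][0] = 6 + -5 = 1) = 1 (attained at k = 1)
  C[1][1] = min over k of (A[1][0] + B[0][1] = 8 + -1 = 7, A[1][1] + B[1][1] = 6 + -4 = 2) = 2 (attained at k = 1)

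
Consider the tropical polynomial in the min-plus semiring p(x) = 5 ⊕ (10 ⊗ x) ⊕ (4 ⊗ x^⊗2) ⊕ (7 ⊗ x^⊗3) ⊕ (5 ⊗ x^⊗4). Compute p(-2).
p(-2) = -3

A tropical monomial a ⊗ x^⊗i evaluates to a + i · x. Evaluating each term at x = -2:
  Term 0 contributes 5 + 0 · -2 = 5
  Term 1 contributes 10 + 1 · -2 = 8
  Term 2 contributes 4 + 2 · -2 = 0
  Term 3 contributes 7 + 3 · -2 = 1
  Term 4 contributes 5 + 4 · -2 = -3
p(-2) = ⊕ of these = min[5, 8, 0, 1, -3] = -3.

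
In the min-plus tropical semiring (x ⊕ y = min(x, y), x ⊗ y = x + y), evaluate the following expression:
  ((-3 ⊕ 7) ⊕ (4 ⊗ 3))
((-3 ⊕ 7) ⊕ (4 ⊗ 3)) = -3

Expand innermost to outermost. Recall ⊕ takes the minimum of its arguments and ⊗ takes their sum. Working out the expression ((-3 ⊕ 7) ⊕ (4 ⊗ 3)) gives -3.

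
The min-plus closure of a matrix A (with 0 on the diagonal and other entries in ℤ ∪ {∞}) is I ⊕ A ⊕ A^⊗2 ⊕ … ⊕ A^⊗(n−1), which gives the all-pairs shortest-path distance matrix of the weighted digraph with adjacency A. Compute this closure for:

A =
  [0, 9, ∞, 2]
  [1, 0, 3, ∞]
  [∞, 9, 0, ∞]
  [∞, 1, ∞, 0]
Closure =
  [0, 3, 6, 2]
  [1, 0, 3, 3]
  [10, 9, 0, 12]
  [2, 1, 4, 0]

This is the Floyd-Warshall all-pairs shortest-path computation. For each intermediate vertex k = 0, 1, …, 3, update dist[i][j] ← min(dist[i][j], dist[i][k] + dist[k][j]). The final matrix gives, for each (i, j), the minimum total weight of any directed path from i to j (possibly empty when i = j).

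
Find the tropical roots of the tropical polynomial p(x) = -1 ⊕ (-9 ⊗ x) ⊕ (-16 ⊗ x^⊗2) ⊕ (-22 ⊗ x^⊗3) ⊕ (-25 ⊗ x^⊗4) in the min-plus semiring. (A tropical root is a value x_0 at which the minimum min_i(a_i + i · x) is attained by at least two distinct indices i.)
Roots: {3, 6, 7, 8}

Each tropical root is a break point of the lower envelope of the lines y = a_i + i · x (there are 5 lines, with slopes 0, 1, ..., 4). Only the lines that attain the minimum somewhere contribute to roots; other lines are dominated. Here the surviving (envelope) indices are i = 4, i = 3, i = 2, i = 1, i = 0.
Intersections between consecutive envelope lines give the roots: for adjacent envelope indices i < j the intersection is x = (a_i − a_j) / (j − i). Reading off the sorted break points: {3, 6, 7, 8}.
Verification: at each break x_0, at least two indices attain the minimum of min_i(a_i + i · x_0).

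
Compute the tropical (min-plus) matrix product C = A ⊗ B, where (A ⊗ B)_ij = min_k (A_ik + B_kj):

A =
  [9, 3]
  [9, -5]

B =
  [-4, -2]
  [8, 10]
A ⊗ B =
  [5, 7]
  [3, 5]

Apply the min-plus product entry-by-entry:
  C[0][0] = min over k of (A[0][0] + B[0][0] = 9 + -4 = 5, A[0][1] + B[1][0] = 3 + 8 = 11) = 5 (attained at k = 0)
  C[0][1] = min over k of (A[0][0] + B[0][1] = 9 + -2 = 7, A[0][1] + B[1][1] = 3 + 10 = 13) = 7 (attained at k = 0)
  C[1][0] = min over k of (A[1][0] + B[0][0] = 9 + -4 = 5, A[1][1] + B[1][0] = -5 + 8 = 3) = 3 (attained at k = 1)
  C[1][1] = min over k of (A[1][0] + B[0][1] = 9 + -2 = 7, A[1][1] + B[1][1] = -5 + 10 = 5) = 5 (attained at k = 1)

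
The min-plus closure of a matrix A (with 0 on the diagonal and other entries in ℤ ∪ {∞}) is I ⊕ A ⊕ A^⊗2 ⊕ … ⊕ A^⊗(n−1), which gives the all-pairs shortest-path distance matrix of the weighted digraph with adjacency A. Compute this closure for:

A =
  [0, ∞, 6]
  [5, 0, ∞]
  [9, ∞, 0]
Closure =
  [0, ∞, 6]
  [5, 0, 11]
  [9, ∞, 0]

This is the Floyd-Warshall all-pairs shortest-path computation. For each intermediate vertex k = 0, 1, …, 2, update dist[i][j] ← min(dist[i][j], dist[i][k] + dist[k][j]). The final matrix gives, for each (i, j), the minimum total weight of any directed path from i to j (possibly empty when i = j).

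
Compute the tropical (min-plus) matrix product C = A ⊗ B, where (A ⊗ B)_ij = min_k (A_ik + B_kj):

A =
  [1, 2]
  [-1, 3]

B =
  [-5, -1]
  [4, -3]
A ⊗ B =
  [-4, -1]
  [-6, -2]

Apply the min-plus product entry-by-entry:
  C[0][0] = min over k of (A[0][0] + B[0][0] = 1 + -5 = -4, A[0][1] + B[1][0] = 2 + 4 = 6) = -4 (attained at k = 0)
  C[0][1] = min over k of (A[0][0] + B[0][1] = 1 + -1 = 0, A[0][1] + B[1][1] = 2 + -3 = -1) = -1 (attained at k = 1)
  C[1][0] = min over k of (A[1][0] + B[0][0] = -1 + -5 = -6, A[1][1] + B[1][0] = 3 + 4 = 7) = -6 (attained at k = 0)
  C[1][1] = min over k of (A[1][0] + B[0][1] = -1 + -1 = -2, A[1][1] + B[1][1] = 3 + -3 = 0) = -2 (attained at k = 0)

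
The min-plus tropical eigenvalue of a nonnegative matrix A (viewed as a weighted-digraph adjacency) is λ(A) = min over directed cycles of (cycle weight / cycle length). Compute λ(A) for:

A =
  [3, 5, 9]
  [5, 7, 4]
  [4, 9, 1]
λ(A) = 1

Enumerate directed cycles and compute their means (weight / length). Sample:
  cycle 0 → 0: weight = 3, length = 1, mean = 3/1 ≈ 3.000
  cycle 1 → 1: weight = 7, length = 1, mean = 7/1 ≈ 7.000
  cycle 2 → 2: weight = 1, length = 1, mean = 1/1 ≈ 1.000
  cycle 0 → 1 → 0: weight = 10, length = 2, mean = 10/2 ≈ 5.000
  cycle 0 → 2 → 0: weight = 13, length = 2, mean = 13/2 ≈ 6.500
  cycle 1 → 0 → 1: weight = 10, length = 2, mean = 10/2 ≈ 5.000
Minimum mean = 1.000, attained e.g. along the cycle 2 → 2 with weight 1 and length 1. So λ(A) = 1/1 = 1.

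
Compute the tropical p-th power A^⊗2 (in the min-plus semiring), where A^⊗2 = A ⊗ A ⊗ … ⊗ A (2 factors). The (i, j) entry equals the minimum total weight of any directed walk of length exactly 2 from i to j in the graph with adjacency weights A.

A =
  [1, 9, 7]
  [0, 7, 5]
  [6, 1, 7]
A^⊗2 =
  [2, 8, 8]
  [1, 6, 7]
  [1, 8, 6]

Each entry (A^⊗2)_ij equals the minimum over all length-2 walks i = v_0 → v_1 → … → v_2 = j of Σ_t A[v_t][v_{t+1}]. For example, for (i, j) = (0, 2) we minimise over 3 possible intermediate vertex sequences; the minimum is 8, attained along the walk 0 → 0 → 2.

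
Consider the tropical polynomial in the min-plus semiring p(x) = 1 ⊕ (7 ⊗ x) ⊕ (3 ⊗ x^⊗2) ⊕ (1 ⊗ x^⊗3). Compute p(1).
p(1) = 1

A tropical monomial a ⊗ x^⊗i evaluates to a + i · x. Evaluating each term at x = 1:
  Term 0 contributes 1 + 0 · 1 = 1
  Term 1 contributes 7 + 1 · 1 = 8
  Term 2 contributes 3 + 2 · 1 = 5
  Term 3 contributes 1 + 3 · 1 = 4
p(1) = ⊕ of these = min[1, 8, 5, 4] = 1.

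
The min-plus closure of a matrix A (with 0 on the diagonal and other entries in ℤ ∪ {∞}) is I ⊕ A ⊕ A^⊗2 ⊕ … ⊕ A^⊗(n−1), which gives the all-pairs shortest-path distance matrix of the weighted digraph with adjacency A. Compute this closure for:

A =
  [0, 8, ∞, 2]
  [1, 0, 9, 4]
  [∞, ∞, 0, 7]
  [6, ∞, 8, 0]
Closure =
  [0, 8, 10, 2]
  [1, 0, 9, 3]
  [13, 21, 0, 7]
  [6, 14, 8, 0]

This is the Floyd-Warshall all-pairs shortest-path computation. For each intermediate vertex k = 0, 1, …, 3, update dist[i][j] ← min(dist[i][j], dist[i][k] + dist[k][j]). The final matrix gives, for each (i, j), the minimum total weight of any directed path from i to j (possibly empty when i = j).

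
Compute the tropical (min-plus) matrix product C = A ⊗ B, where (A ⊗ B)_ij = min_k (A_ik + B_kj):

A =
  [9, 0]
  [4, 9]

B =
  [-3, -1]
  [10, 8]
A ⊗ B =
  [6, 8]
  [1, 3]

Apply the min-plus product entry-by-entry:
  C[0][0] = min over k of (A[0][0] + B[0][0] = 9 + -3 = 6, A[0][1] + B[1][0] = 0 + 10 = 10) = 6 (attained at k = 0)
  C[0][1] = min over k of (A[0][0] + B[0][1] = 9 + -1 = 8, A[0][1] + B[1][1] = 0 + 8 = 8) = 8 (attained at k = 0)
  C[1][0] = min over k of (A[1][0] + B[0][0] = 4 + -3 = 1, A[1][1] + B[1][0] = 9 + 10 = 19) = 1 (attained at k = 0)
  C[1][1] = min over k of (A[1][0] + B[0][1] = 4 + -1 = 3, A[1][1] + B[1][1] = 9 + 8 = 17) = 3 (attained at k = 0)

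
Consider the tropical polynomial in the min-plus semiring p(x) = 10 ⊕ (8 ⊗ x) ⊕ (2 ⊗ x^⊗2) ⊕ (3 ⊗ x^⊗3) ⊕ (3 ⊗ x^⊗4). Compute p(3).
p(3) = 8

A tropical monomial a ⊗ x^⊗i evaluates to a + i · x. Evaluating each term at x = 3:
  Term 0 contributes 10 + 0 · 3 = 10
  Term 1 contributes 8 + 1 · 3 = 11
  Term 2 contributes 2 + 2 · 3 = 8
  Term 3 contributes 3 + 3 · 3 = 12
  Term 4 contributes 3 + 4 · 3 = 15
p(3) = ⊕ of these = min[10, 11, 8, 12, 15] = 8.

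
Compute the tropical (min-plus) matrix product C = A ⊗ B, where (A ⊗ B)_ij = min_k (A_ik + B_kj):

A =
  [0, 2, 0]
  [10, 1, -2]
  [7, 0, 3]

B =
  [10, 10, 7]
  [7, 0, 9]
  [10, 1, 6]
A ⊗ B =
  [9, 1, 6]
  [8, -1, 4]
  [7, 0, 9]

Apply the min-plus product entry-by-entry:
  C[0][0] = min over k of (A[0][0] + B[0][0] = 0 + 10 = 10, A[0][1] + B[1][0] = 2 + 7 = 9, A[0][2] + B[2][0] = 0 + 10 = 10) = 9 (attained at k = 1)
  C[0][1] = min over k of (A[0][0] + B[0][1] = 0 + 10 = 10, A[0][1] + B[1][1] = 2 + 0 = 2, A[0][2] + B[2][1] = 0 + 1 = 1) = 1 (attained at k = 2)
  C[0][2] = min over k of (A[0][0] + B[0][2] = 0 + 7 = 7, A[0][1] + B[1][2] = 2 + 9 = 11, A[0][2] + B[2][2] = 0 + 6 = 6) = 6 (attained at k = 2)
  C[1][0] = min over k of (A[1][0] + B[0][0] = 10 + 10 = 20, A[1][1] + B[1][0] = 1 + 7 = 8, A[1][2] + B[2][0] = -2 + 10 = 8) = 8 (attained at k = 1)
  C[1][1] = min over k of (A[1][0] + B[0][1] = 10 + 10 = 20, A[1][1] + B[1][1] = 1 + 0 = 1, A[1][2] + B[2][1] = -2 + 1 = -1) = -1 (attained at k = 2)
  C[1][2] = min over k of (A[1][0] + B[0][2] = 10 + 7 = 17, A[1][1] + B[1][2] = 1 + 9 = 10, A[1][2] + B[2][2] = -2 + 6 = 4) = 4 (attained at k = 2)
  C[2][0] = min over k of (A[2][0] + B[0][0] = 7 + 10 = 17, A[2][1] + B[1][0] = 0 + 7 = 7, A[2][2] + B[2][0] = 3 + 10 = 13) = 7 (attained at k = 1)
  C[2][1] = min over k of (A[2][0] + B[0][1] = 7 + 10 = 17, A[2][1] + B[1][1] = 0 + 0 = 0, A[2][2] + B[2][1] = 3 + 1 = 4) = 0 (attained at k = 1)
  C[2][2] = min over k of (A[2][0] + B[0][2] = 7 + 7 = 14, A[2][1] + B[1][2] = 0 + 9 = 9, A[2][2] + B[2][2] = 3 + 6 = 9) = 9 (attained at k = 1)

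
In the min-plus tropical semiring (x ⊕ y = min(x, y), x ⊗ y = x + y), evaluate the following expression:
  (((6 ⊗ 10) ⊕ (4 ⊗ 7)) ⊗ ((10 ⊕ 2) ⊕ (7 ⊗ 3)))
(((6 ⊗ 10) ⊕ (4 ⊗ 7)) ⊗ ((10 ⊕ 2) ⊕ (7 ⊗ 3))) = 13

Expand innermost to outermost. Recall ⊕ takes the minimum of its arguments and ⊗ takes their sum. Working out the expression (((6 ⊗ 10) ⊕ (4 ⊗ 7)) ⊗ ((10 ⊕ 2) ⊕ (7 ⊗ 3))) gives 13.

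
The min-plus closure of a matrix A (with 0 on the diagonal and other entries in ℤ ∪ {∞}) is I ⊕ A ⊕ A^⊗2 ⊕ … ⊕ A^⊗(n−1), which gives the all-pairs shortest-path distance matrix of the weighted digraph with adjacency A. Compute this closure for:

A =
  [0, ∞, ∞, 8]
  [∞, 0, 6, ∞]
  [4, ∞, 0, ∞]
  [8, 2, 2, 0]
Closure =
  [0, 10, 10, 8]
  [10, 0, 6, 18]
  [4, 14, 0, 12]
  [6, 2, 2, 0]

This is the Floyd-Warshall all-pairs shortest-path computation. For each intermediate vertex k = 0, 1, …, 3, update dist[i][j] ← min(dist[i][j], dist[i][k] + dist[k][j]). The final matrix gives, for each (i, j), the minimum total weight of any directed path from i to j (possibly empty when i = j).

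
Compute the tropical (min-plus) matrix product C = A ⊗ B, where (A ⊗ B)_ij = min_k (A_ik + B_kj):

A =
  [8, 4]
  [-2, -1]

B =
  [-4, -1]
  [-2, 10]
A ⊗ B =
  [2, 7]
  [-6, -3]

Apply the min-plus product entry-by-entry:
  C[0][0] = min over k of (A[0][0] + B[0][0] = 8 + -4 = 4, A[0][1] + B[1][0] = 4 + -2 = 2) = 2 (attained at k = 1)
  C[0][1] = min over k of (A[0][0] + B[0][1] = 8 + -1 = 7, A[0][1] + B[1][1] = 4 + 10 = 14) = 7 (attained at k = 0)
  C[1][0] = min over k of (A[1][0] + B[0][0] = -2 + -4 = -6, A[1][1] + B[1][0] = -1 + -2 = -3) = -6 (attained at k = 0)
  C[1][1] = min over k of (A[1][0] + B[0][1] = -2 + -1 = -3, A[1][1] + B[1][1] = -1 + 10 = 9) = -3 (attained at k = 0)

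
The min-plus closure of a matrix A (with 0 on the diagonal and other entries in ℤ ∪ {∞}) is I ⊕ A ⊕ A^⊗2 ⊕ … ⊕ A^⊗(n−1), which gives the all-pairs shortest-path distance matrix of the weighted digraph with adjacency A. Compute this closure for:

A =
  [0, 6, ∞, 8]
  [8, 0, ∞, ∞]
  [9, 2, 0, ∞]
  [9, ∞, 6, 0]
Closure =
  [0, 6, 14, 8]
  [8, 0, 22, 16]
  [9, 2, 0, 17]
  [9, 8, 6, 0]

This is the Floyd-Warshall all-pairs shortest-path computation. For each intermediate vertex k = 0, 1, …, 3, update dist[i][j] ← min(dist[i][j], dist[i][k] + dist[k][j]). The final matrix gives, for each (i, j), the minimum total weight of any directed path from i to j (possibly empty when i = j).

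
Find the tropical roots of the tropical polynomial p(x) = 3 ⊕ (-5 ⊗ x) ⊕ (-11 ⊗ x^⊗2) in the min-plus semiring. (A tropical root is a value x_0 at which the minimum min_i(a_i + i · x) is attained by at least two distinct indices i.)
Roots: {6, 8}

Each tropical root is a break point of the lower envelope of the lines y = a_i + i · x (there are 3 lines, with slopes 0, 1, ..., 2). Only the lines that attain the minimum somewhere contribute to roots; other lines are dominated. Here the surviving (envelope) indices are i = 2, i = 1, i = 0.
Intersections between consecutive envelope lines give the roots: for adjacent envelope indices i < j the intersection is x = (a_i − a_j) / (j − i). Reading off the sorted break points: {6, 8}.
Verification: at each break x_0, at least two indices attain the minimum of min_i(a_i + i · x_0).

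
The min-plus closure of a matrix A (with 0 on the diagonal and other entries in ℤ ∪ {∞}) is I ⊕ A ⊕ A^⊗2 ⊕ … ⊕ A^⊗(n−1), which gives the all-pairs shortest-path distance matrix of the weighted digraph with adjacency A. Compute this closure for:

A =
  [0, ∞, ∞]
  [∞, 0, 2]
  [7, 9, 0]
Closure =
  [0, ∞, ∞]
  [9, 0, 2]
  [7, 9, 0]

This is the Floyd-Warshall all-pairs shortest-path computation. For each intermediate vertex k = 0, 1, …, 2, update dist[i][j] ← min(dist[i][j], dist[i][k] + dist[k][j]). The final matrix gives, for each (i, j), the minimum total weight of any directed path from i to j (possibly empty when i = j).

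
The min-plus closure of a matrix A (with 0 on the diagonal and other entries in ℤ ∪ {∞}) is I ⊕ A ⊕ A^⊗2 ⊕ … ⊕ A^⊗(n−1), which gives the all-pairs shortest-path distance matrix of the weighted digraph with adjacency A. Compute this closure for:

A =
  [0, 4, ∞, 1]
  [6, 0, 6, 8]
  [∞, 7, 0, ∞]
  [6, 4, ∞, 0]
Closure =
  [0, 4, 10, 1]
  [6, 0, 6, 7]
  [13, 7, 0, 14]
  [6, 4, 10, 0]

This is the Floyd-Warshall all-pairs shortest-path computation. For each intermediate vertex k = 0, 1, …, 3, update dist[i][j] ← min(dist[i][j], dist[i][k] + dist[k][j]). The final matrix gives, for each (i, j), the minimum total weight of any directed path from i to j (possibly empty when i = j).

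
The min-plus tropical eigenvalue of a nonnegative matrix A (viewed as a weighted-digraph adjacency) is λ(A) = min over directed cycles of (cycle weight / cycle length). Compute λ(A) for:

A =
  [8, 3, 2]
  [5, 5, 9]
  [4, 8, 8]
λ(A) = 3

Enumerate directed cycles and compute their means (weight / length). Sample:
  cycle 0 → 0: weight = 8, length = 1, mean = 8/1 ≈ 8.000
  cycle 1 → 1: weight = 5, length = 1, mean = 5/1 ≈ 5.000
  cycle 2 → 2: weight = 8, length = 1, mean = 8/1 ≈ 8.000
  cycle 0 → 1 → 0: weight = 8, length = 2, mean = 8/2 ≈ 4.000
  cycle 0 → 2 → 0: weight = 6, length = 2, mean = 6/2 ≈ 3.000
  cycle 1 → 0 → 1: weight = 8, length = 2, mean = 8/2 ≈ 4.000
Minimum mean = 3.000, attained e.g. along the cycle 0 → 2 → 0 with weight 6 and length 2. So λ(A) = 6/2 = 3.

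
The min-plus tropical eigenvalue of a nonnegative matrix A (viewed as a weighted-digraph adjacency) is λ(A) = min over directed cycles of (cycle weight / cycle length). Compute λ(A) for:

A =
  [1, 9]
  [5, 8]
λ(A) = 1

Enumerate directed cycles and compute their means (weight / length). Sample:
  cycle 0 → 0: weight = 1, length = 1, mean = 1/1 ≈ 1.000
  cycle 1 → 1: weight = 8, length = 1, mean = 8/1 ≈ 8.000
  cycle 0 → 1 → 0: weight = 14, length = 2, mean = 14/2 ≈ 7.000
  cycle 1 → 0 → 1: weight = 14, length = 2, mean = 14/2 ≈ 7.000
Minimum mean = 1.000, attained e.g. along the cycle 0 → 0 with weight 1 and length 1. So λ(A) = 1/1 = 1.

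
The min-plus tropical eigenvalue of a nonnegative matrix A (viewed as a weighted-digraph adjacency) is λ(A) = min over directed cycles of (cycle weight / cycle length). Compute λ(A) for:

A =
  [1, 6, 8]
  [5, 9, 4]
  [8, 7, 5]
λ(A) = 1

Enumerate directed cycles and compute their means (weight / length). Sample:
  cycle 0 → 0: weight = 1, length = 1, mean = 1/1 ≈ 1.000
  cycle 1 → 1: weight = 9, length = 1, mean = 9/1 ≈ 9.000
  cycle 2 → 2: weight = 5, length = 1, mean = 5/1 ≈ 5.000
  cycle 0 → 1 → 0: weight = 11, length = 2, mean = 11/2 ≈ 5.500
  cycle 0 → 2 → 0: weight = 16, length = 2, mean = 16/2 ≈ 8.000
  cycle 1 → 0 → 1: weight = 11, length = 2, mean = 11/2 ≈ 5.500
Minimum mean = 1.000, attained e.g. along the cycle 0 → 0 with weight 1 and length 1. So λ(A) = 1/1 = 1.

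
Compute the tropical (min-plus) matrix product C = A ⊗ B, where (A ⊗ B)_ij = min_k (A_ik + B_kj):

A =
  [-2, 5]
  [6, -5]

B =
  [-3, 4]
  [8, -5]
A ⊗ B =
  [-5, 0]
  [3, -10]

Apply the min-plus product entry-by-entry:
  C[0][0] = min over k of (A[0][0] + B[0][0] = -2 + -3 = -5, A[0][1] + B[1][0] = 5 + 8 = 13) = -5 (attained at k = 0)
  C[0][1] = min over k of (A[0][0] + B[0][1] = -2 + 4 = 2, A[0][1] + B[1][1] = 5 + -5 = 0) = 0 (attained at k = 1)
  C[1][0] = min over k of (A[1][0] + B[0][0] = 6 + -3 = 3, A[1][1] + B[1][0] = -5 + 8 = 3) = 3 (attained at k = 0)
  C[1][1] = min over k of (A[1][0] + B[0][1] = 6 + 4 = 10, A[1][1] + B[1][1] = -5 + -5 = -10) = -10 (attained at k = 1)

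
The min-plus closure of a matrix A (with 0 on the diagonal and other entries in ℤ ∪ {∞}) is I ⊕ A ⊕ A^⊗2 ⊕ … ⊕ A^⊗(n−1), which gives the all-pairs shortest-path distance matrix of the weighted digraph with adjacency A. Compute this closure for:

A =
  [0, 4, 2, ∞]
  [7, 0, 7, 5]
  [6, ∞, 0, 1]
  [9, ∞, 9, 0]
Closure =
  [0, 4, 2, 3]
  [7, 0, 7, 5]
  [6, 10, 0, 1]
  [9, 13, 9, 0]

This is the Floyd-Warshall all-pairs shortest-path computation. For each intermediate vertex k = 0, 1, …, 3, update dist[i][j] ← min(dist[i][j], dist[i][k] + dist[k][j]). The final matrix gives, for each (i, j), the minimum total weight of any directed path from i to j (possibly empty when i = j).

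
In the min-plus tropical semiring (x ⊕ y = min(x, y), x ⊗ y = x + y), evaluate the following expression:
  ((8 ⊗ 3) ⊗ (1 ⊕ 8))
((8 ⊗ 3) ⊗ (1 ⊕ 8)) = 12

Expand innermost to outermost. Recall ⊕ takes the minimum of its arguments and ⊗ takes their sum. Working out the expression ((8 ⊗ 3) ⊗ (1 ⊕ 8)) gives 12.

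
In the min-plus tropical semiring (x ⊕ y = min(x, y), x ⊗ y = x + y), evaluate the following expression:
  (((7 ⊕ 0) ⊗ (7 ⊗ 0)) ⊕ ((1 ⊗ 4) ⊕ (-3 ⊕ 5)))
(((7 ⊕ 0) ⊗ (7 ⊗ 0)) ⊕ ((1 ⊗ 4) ⊕ (-3 ⊕ 5))) = -3

Expand innermost to outermost. Recall ⊕ takes the minimum of its arguments and ⊗ takes their sum. Working out the expression (((7 ⊕ 0) ⊗ (7 ⊗ 0)) ⊕ ((1 ⊗ 4) ⊕ (-3 ⊕ 5))) gives -3.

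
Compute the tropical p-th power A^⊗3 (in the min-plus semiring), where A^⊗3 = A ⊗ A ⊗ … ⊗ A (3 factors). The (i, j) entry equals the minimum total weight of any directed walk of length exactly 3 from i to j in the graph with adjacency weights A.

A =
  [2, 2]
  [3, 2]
A^⊗3 =
  [6, 6]
  [7, 6]

Each entry (A^⊗3)_ij equals the minimum over all length-3 walks i = v_0 → v_1 → … → v_3 = j of Σ_t A[v_t][v_{t+1}]. For example, for (i, j) = (0, 1) we minimise over 4 possible intermediate vertex sequences; the minimum is 6, attained along the walk 0 → 0 → 0 → 1.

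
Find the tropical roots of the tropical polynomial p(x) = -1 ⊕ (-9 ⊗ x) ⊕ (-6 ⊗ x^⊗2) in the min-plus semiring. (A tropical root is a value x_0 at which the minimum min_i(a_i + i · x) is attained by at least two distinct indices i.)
Roots: {-3, 8}

Each tropical root is a break point of the lower envelope of the lines y = a_i + i · x (there are 3 lines, with slopes 0, 1, ..., 2). Only the lines that attain the minimum somewhere contribute to roots; other lines are dominated. Here the surviving (envelope) indices are i = 2, i = 1, i = 0.
Intersections between consecutive envelope lines give the roots: for adjacent envelope indices i < j the intersection is x = (a_i − a_j) / (j − i). Reading off the sorted break points: {-3, 8}.
Verification: at each break x_0, at least two indices attain the minimum of min_i(a_i + i · x_0).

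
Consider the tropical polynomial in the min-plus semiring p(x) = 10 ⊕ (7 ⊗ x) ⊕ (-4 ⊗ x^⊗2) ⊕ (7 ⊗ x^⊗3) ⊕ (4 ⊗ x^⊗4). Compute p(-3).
p(-3) = -10

A tropical monomial a ⊗ x^⊗i evaluates to a + i · x. Evaluating each term at x = -3:
  Term 0 contributes 10 + 0 · -3 = 10
  Term 1 contributes 7 + 1 · -3 = 4
  Term 2 contributes -4 + 2 · -3 = -10
  Term 3 contributes 7 + 3 · -3 = -2
  Term 4 contributes 4 + 4 · -3 = -8
p(-3) = ⊕ of these = min[10, 4, -10, -2, -8] = -10.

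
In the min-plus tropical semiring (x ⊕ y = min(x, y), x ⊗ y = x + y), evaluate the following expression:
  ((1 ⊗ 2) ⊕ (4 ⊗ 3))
((1 ⊗ 2) ⊕ (4 ⊗ 3)) = 3

Expand innermost to outermost. Recall ⊕ takes the minimum of its arguments and ⊗ takes their sum. Working out the expression ((1 ⊗ 2) ⊕ (4 ⊗ 3)) gives 3.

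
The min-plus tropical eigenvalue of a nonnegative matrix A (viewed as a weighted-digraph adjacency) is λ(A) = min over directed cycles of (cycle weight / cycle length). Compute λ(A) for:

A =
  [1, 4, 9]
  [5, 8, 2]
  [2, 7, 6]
λ(A) = 1

Enumerate directed cycles and compute their means (weight / length). Sample:
  cycle 0 → 0: weight = 1, length = 1, mean = 1/1 ≈ 1.000
  cycle 1 → 1: weight = 8, length = 1, mean = 8/1 ≈ 8.000
  cycle 2 → 2: weight = 6, length = 1, mean = 6/1 ≈ 6.000
  cycle 0 → 1 → 0: weight = 9, length = 2, mean = 9/2 ≈ 4.500
  cycle 0 → 2 → 0: weight = 11, length = 2, mean = 11/2 ≈ 5.500
  cycle 1 → 0 → 1: weight = 9, length = 2, mean = 9/2 ≈ 4.500
Minimum mean = 1.000, attained e.g. along the cycle 0 → 0 with weight 1 and length 1. So λ(A) = 1/1 = 1.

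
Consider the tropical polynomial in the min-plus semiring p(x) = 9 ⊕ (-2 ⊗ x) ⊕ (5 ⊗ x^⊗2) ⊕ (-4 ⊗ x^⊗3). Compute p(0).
p(0) = -4

A tropical monomial a ⊗ x^⊗i evaluates to a + i · x. Evaluating each term at x = 0:
  Term 0 contributes 9 + 0 · 0 = 9
  Term 1 contributes -2 + 1 · 0 = -2
  Term 2 contributes 5 + 2 · 0 = 5
  Term 3 contributes -4 + 3 · 0 = -4
p(0) = ⊕ of these = min[9, -2, 5, -4] = -4.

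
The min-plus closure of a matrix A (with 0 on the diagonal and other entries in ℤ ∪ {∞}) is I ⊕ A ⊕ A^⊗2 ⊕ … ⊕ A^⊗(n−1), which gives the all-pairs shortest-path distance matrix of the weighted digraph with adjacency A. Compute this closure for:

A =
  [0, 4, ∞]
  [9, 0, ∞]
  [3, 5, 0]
Closure =
  [0, 4, ∞]
  [9, 0, ∞]
  [3, 5, 0]

This is the Floyd-Warshall all-pairs shortest-path computation. For each intermediate vertex k = 0, 1, …, 2, update dist[i][j] ← min(dist[i][j], dist[i][k] + dist[k][j]). The final matrix gives, for each (i, j), the minimum total weight of any directed path from i to j (possibly empty when i = j).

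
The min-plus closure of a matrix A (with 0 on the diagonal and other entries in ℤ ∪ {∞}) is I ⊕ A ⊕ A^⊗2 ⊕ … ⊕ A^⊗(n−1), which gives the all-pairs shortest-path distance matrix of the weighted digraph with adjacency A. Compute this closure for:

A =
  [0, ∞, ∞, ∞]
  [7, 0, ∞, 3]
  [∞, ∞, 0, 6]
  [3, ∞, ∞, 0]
Closure =
  [0, ∞, ∞, ∞]
  [6, 0, ∞, 3]
  [9, ∞, 0, 6]
  [3, ∞, ∞, 0]

This is the Floyd-Warshall all-pairs shortest-path computation. For each intermediate vertex k = 0, 1, …, 3, update dist[i][j] ← min(dist[i][j], dist[i][k] + dist[k][j]). The final matrix gives, for each (i, j), the minimum total weight of any directed path from i to j (possibly empty when i = j).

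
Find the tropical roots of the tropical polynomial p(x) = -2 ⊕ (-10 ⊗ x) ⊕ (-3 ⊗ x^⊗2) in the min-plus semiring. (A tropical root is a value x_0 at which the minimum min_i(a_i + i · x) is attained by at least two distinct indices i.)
Roots: {-7, 8}

Each tropical root is a break point of the lower envelope of the lines y = a_i + i · x (there are 3 lines, with slopes 0, 1, ..., 2). Only the lines that attain the minimum somewhere contribute to roots; other lines are dominated. Here the surviving (envelope) indices are i = 2, i = 1, i = 0.
Intersections between consecutive envelope lines give the roots: for adjacent envelope indices i < j the intersection is x = (a_i − a_j) / (j − i). Reading off the sorted break points: {-7, 8}.
Verification: at each break x_0, at least two indices attain the minimum of min_i(a_i + i · x_0).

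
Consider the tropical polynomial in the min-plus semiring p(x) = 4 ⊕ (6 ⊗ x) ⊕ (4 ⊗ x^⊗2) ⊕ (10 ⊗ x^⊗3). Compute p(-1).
p(-1) = 2

A tropical monomial a ⊗ x^⊗i evaluates to a + i · x. Evaluating each term at x = -1:
  Term 0 contributes 4 + 0 · -1 = 4
  Term 1 contributes 6 + 1 · -1 = 5
  Term 2 contributes 4 + 2 · -1 = 2
  Term 3 contributes 10 + 3 · -1 = 7
p(-1) = ⊕ of these = min[4, 5, 2, 7] = 2.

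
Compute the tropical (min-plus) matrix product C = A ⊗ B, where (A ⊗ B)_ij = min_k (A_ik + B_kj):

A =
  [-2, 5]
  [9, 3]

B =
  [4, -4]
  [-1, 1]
A ⊗ B =
  [2, -6]
  [2, 4]

Apply the min-plus product entry-by-entry:
  C[0][0] = min over k of (A[0][0] + B[0][0] = -2 + 4 = 2, A[0][1] + B[1][0] = 5 + -1 = 4) = 2 (attained at k = 0)
  C[0][1] = min over k of (A[0][0] + B[0][1] = -2 + -4 = -6, A[0][1] + B[1][1] = 5 + 1 = 6) = -6 (attained at k = 0)
  C[1][0] = min over k of (A[1][0] + B[0][0] = 9 + 4 = 13, A[1][1] + B[1][0] = 3 + -1 = 2) = 2 (attained at k = 1)
  C[1][1] = min over k of (A[1][0] + B[0][1] = 9 + -4 = 5, A[1][1] + B[1][1] = 3 + 1 = 4) = 4 (attained at k = 1)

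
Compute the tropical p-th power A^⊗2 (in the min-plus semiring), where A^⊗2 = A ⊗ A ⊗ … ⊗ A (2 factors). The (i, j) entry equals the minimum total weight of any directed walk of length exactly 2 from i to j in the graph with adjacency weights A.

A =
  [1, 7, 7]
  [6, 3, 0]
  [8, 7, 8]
A^⊗2 =
  [2, 8, 7]
  [7, 6, 3]
  [9, 10, 7]

Each entry (A^⊗2)_ij equals the minimum over all length-2 walks i = v_0 → v_1 → … → v_2 = j of Σ_t A[v_t][v_{t+1}]. For example, for (i, j) = (0, 2) we minimise over 3 possible intermediate vertex sequences; the minimum is 7, attained along the walk 0 → 1 → 2.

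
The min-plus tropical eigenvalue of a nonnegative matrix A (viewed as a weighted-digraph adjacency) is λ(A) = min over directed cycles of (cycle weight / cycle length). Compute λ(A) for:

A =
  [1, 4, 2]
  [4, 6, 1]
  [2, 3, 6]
λ(A) = 1

Enumerate directed cycles and compute their means (weight / length). Sample:
  cycle 0 → 0: weight = 1, length = 1, mean = 1/1 ≈ 1.000
  cycle 1 → 1: weight = 6, length = 1, mean = 6/1 ≈ 6.000
  cycle 2 → 2: weight = 6, length = 1, mean = 6/1 ≈ 6.000
  cycle 0 → 1 → 0: weight = 8, length = 2, mean = 8/2 ≈ 4.000
  cycle 0 → 2 → 0: weight = 4, length = 2, mean = 4/2 ≈ 2.000
  cycle 1 → 0 → 1: weight = 8, length = 2, mean = 8/2 ≈ 4.000
Minimum mean = 1.000, attained e.g. along the cycle 0 → 0 with weight 1 and length 1. So λ(A) = 1/1 = 1.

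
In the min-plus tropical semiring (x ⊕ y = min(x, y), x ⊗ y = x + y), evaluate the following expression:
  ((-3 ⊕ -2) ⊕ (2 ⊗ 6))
((-3 ⊕ -2) ⊕ (2 ⊗ 6)) = -3

Expand innermost to outermost. Recall ⊕ takes the minimum of its arguments and ⊗ takes their sum. Working out the expression ((-3 ⊕ -2) ⊕ (2 ⊗ 6)) gives -3.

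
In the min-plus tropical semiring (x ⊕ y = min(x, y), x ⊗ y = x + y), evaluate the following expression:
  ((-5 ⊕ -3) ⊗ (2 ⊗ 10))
((-5 ⊕ -3) ⊗ (2 ⊗ 10)) = 7

Expand innermost to outermost. Recall ⊕ takes the minimum of its arguments and ⊗ takes their sum. Working out the expression ((-5 ⊕ -3) ⊗ (2 ⊗ 10)) gives 7.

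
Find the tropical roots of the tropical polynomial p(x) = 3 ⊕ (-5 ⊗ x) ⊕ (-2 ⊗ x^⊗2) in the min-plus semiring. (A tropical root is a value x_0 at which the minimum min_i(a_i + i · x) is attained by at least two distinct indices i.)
Roots: {-3, 8}

Each tropical root is a break point of the lower envelope of the lines y = a_i + i · x (there are 3 lines, with slopes 0, 1, ..., 2). Only the lines that attain the minimum somewhere contribute to roots; other lines are dominated. Here the surviving (envelope) indices are i = 2, i = 1, i = 0.
Intersections between consecutive envelope lines give the roots: for adjacent envelope indices i < j the intersection is x = (a_i − a_j) / (j − i). Reading off the sorted break points: {-3, 8}.
Verification: at each break x_0, at least two indices attain the minimum of min_i(a_i + i · x_0).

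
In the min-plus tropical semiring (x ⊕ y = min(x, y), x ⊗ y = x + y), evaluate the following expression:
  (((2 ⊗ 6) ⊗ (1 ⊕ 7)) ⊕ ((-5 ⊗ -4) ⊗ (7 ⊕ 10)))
(((2 ⊗ 6) ⊗ (1 ⊕ 7)) ⊕ ((-5 ⊗ -4) ⊗ (7 ⊕ 10))) = -2

Expand innermost to outermost. Recall ⊕ takes the minimum of its arguments and ⊗ takes their sum. Working out the expression (((2 ⊗ 6) ⊗ (1 ⊕ 7)) ⊕ ((-5 ⊗ -4) ⊗ (7 ⊕ 10))) gives -2.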